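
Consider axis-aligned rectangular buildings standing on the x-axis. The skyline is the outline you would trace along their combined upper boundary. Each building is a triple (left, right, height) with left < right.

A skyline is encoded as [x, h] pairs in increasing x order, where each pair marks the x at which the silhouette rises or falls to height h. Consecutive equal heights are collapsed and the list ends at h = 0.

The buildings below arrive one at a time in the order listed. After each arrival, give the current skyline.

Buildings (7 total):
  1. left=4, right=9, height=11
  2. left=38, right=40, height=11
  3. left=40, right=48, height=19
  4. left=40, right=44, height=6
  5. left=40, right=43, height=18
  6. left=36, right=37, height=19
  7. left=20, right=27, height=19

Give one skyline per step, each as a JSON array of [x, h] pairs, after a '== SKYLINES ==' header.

== SKYLINES ==
[[4,11],[9,0]]
[[4,11],[9,0],[38,11],[40,0]]
[[4,11],[9,0],[38,11],[40,19],[48,0]]
[[4,11],[9,0],[38,11],[40,19],[48,0]]
[[4,11],[9,0],[38,11],[40,19],[48,0]]
[[4,11],[9,0],[36,19],[37,0],[38,11],[40,19],[48,0]]
[[4,11],[9,0],[20,19],[27,0],[36,19],[37,0],[38,11],[40,19],[48,0]]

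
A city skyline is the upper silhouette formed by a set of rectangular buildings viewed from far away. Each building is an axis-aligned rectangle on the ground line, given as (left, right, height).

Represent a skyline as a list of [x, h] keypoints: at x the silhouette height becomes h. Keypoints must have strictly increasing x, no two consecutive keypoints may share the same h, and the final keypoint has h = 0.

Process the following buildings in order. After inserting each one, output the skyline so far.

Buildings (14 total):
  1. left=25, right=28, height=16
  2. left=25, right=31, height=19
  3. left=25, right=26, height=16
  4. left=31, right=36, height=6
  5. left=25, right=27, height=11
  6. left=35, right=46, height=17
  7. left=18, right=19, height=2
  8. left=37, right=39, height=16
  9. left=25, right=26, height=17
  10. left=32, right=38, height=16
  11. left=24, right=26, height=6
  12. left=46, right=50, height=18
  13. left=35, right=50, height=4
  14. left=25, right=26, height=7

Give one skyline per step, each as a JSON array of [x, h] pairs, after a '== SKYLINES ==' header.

== SKYLINES ==
[[25,16],[28,0]]
[[25,19],[31,0]]
[[25,19],[31,0]]
[[25,19],[31,6],[36,0]]
[[25,19],[31,6],[36,0]]
[[25,19],[31,6],[35,17],[46,0]]
[[18,2],[19,0],[25,19],[31,6],[35,17],[46,0]]
[[18,2],[19,0],[25,19],[31,6],[35,17],[46,0]]
[[18,2],[19,0],[25,19],[31,6],[35,17],[46,0]]
[[18,2],[19,0],[25,19],[31,6],[32,16],[35,17],[46,0]]
[[18,2],[19,0],[24,6],[25,19],[31,6],[32,16],[35,17],[46,0]]
[[18,2],[19,0],[24,6],[25,19],[31,6],[32,16],[35,17],[46,18],[50,0]]
[[18,2],[19,0],[24,6],[25,19],[31,6],[32,16],[35,17],[46,18],[50,0]]
[[18,2],[19,0],[24,6],[25,19],[31,6],[32,16],[35,17],[46,18],[50,0]]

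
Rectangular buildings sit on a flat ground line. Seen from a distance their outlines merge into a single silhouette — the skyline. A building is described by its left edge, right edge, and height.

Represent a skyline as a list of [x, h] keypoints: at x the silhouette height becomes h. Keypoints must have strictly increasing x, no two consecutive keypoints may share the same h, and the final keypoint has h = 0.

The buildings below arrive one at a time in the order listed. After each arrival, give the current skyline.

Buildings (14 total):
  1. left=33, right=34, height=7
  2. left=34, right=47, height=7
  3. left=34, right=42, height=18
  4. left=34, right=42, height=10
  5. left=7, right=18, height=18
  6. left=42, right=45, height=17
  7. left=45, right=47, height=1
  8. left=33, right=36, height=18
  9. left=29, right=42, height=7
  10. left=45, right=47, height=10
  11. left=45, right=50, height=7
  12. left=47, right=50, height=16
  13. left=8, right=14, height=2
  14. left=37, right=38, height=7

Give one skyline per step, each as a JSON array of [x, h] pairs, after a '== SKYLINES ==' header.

== SKYLINES ==
[[33,7],[34,0]]
[[33,7],[47,0]]
[[33,7],[34,18],[42,7],[47,0]]
[[33,7],[34,18],[42,7],[47,0]]
[[7,18],[18,0],[33,7],[34,18],[42,7],[47,0]]
[[7,18],[18,0],[33,7],[34,18],[42,17],[45,7],[47,0]]
[[7,18],[18,0],[33,7],[34,18],[42,17],[45,7],[47,0]]
[[7,18],[18,0],[33,18],[42,17],[45,7],[47,0]]
[[7,18],[18,0],[29,7],[33,18],[42,17],[45,7],[47,0]]
[[7,18],[18,0],[29,7],[33,18],[42,17],[45,10],[47,0]]
[[7,18],[18,0],[29,7],[33,18],[42,17],[45,10],[47,7],[50,0]]
[[7,18],[18,0],[29,7],[33,18],[42,17],[45,10],[47,16],[50,0]]
[[7,18],[18,0],[29,7],[33,18],[42,17],[45,10],[47,16],[50,0]]
[[7,18],[18,0],[29,7],[33,18],[42,17],[45,10],[47,16],[50,0]]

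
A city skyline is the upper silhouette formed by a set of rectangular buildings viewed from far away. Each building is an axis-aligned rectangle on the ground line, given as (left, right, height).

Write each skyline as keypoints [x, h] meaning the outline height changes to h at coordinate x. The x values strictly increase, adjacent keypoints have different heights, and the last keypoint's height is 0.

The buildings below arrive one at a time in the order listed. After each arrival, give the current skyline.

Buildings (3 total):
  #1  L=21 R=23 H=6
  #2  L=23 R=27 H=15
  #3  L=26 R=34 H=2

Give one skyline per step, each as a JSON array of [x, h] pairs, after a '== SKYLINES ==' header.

== SKYLINES ==
[[21,6],[23,0]]
[[21,6],[23,15],[27,0]]
[[21,6],[23,15],[27,2],[34,0]]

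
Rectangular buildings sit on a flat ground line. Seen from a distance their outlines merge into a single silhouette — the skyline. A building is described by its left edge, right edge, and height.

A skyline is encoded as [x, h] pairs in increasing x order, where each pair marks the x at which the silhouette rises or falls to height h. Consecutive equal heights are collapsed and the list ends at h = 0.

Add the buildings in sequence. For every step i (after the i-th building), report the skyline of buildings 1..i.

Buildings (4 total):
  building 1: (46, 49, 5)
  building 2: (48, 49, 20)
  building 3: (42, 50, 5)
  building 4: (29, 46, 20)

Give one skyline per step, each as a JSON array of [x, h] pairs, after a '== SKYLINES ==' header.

== SKYLINES ==
[[46,5],[49,0]]
[[46,5],[48,20],[49,0]]
[[42,5],[48,20],[49,5],[50,0]]
[[29,20],[46,5],[48,20],[49,5],[50,0]]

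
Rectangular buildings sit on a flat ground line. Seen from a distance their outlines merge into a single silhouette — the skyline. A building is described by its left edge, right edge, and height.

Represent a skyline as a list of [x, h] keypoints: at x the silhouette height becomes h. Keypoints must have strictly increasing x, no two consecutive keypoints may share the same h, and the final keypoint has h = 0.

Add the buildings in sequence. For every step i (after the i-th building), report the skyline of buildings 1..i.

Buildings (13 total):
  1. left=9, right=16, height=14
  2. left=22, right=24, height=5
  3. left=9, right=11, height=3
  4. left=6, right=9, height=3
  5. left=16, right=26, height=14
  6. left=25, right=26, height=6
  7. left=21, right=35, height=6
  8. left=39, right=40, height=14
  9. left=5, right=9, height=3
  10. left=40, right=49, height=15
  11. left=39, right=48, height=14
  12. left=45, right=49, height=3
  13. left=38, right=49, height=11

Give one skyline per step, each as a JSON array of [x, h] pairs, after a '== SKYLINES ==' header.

== SKYLINES ==
[[9,14],[16,0]]
[[9,14],[16,0],[22,5],[24,0]]
[[9,14],[16,0],[22,5],[24,0]]
[[6,3],[9,14],[16,0],[22,5],[24,0]]
[[6,3],[9,14],[26,0]]
[[6,3],[9,14],[26,0]]
[[6,3],[9,14],[26,6],[35,0]]
[[6,3],[9,14],[26,6],[35,0],[39,14],[40,0]]
[[5,3],[9,14],[26,6],[35,0],[39,14],[40,0]]
[[5,3],[9,14],[26,6],[35,0],[39,14],[40,15],[49,0]]
[[5,3],[9,14],[26,6],[35,0],[39,14],[40,15],[49,0]]
[[5,3],[9,14],[26,6],[35,0],[39,14],[40,15],[49,0]]
[[5,3],[9,14],[26,6],[35,0],[38,11],[39,14],[40,15],[49,0]]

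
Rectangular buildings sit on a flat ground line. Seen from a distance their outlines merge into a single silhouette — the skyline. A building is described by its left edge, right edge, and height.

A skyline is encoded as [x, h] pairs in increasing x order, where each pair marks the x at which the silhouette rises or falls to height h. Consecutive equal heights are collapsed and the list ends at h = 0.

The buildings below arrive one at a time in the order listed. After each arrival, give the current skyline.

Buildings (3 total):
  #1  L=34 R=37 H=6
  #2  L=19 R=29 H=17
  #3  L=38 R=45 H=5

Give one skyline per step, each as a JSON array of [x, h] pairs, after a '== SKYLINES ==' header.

== SKYLINES ==
[[34,6],[37,0]]
[[19,17],[29,0],[34,6],[37,0]]
[[19,17],[29,0],[34,6],[37,0],[38,5],[45,0]]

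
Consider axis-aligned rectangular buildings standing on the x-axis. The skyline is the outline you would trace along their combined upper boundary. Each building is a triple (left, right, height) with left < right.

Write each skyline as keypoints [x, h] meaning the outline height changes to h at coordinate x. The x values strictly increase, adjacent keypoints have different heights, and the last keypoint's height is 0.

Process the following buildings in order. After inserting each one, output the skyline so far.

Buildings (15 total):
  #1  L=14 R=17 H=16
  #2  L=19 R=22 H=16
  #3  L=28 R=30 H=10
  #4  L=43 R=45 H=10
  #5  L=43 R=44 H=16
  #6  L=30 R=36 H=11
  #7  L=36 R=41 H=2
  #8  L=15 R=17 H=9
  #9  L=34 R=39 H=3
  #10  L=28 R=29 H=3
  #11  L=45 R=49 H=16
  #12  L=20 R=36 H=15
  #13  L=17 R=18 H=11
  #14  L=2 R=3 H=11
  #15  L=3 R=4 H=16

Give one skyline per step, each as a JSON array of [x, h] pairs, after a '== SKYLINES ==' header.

== SKYLINES ==
[[14,16],[17,0]]
[[14,16],[17,0],[19,16],[22,0]]
[[14,16],[17,0],[19,16],[22,0],[28,10],[30,0]]
[[14,16],[17,0],[19,16],[22,0],[28,10],[30,0],[43,10],[45,0]]
[[14,16],[17,0],[19,16],[22,0],[28,10],[30,0],[43,16],[44,10],[45,0]]
[[14,16],[17,0],[19,16],[22,0],[28,10],[30,11],[36,0],[43,16],[44,10],[45,0]]
[[14,16],[17,0],[19,16],[22,0],[28,10],[30,11],[36,2],[41,0],[43,16],[44,10],[45,0]]
[[14,16],[17,0],[19,16],[22,0],[28,10],[30,11],[36,2],[41,0],[43,16],[44,10],[45,0]]
[[14,16],[17,0],[19,16],[22,0],[28,10],[30,11],[36,3],[39,2],[41,0],[43,16],[44,10],[45,0]]
[[14,16],[17,0],[19,16],[22,0],[28,10],[30,11],[36,3],[39,2],[41,0],[43,16],[44,10],[45,0]]
[[14,16],[17,0],[19,16],[22,0],[28,10],[30,11],[36,3],[39,2],[41,0],[43,16],[44,10],[45,16],[49,0]]
[[14,16],[17,0],[19,16],[22,15],[36,3],[39,2],[41,0],[43,16],[44,10],[45,16],[49,0]]
[[14,16],[17,11],[18,0],[19,16],[22,15],[36,3],[39,2],[41,0],[43,16],[44,10],[45,16],[49,0]]
[[2,11],[3,0],[14,16],[17,11],[18,0],[19,16],[22,15],[36,3],[39,2],[41,0],[43,16],[44,10],[45,16],[49,0]]
[[2,11],[3,16],[4,0],[14,16],[17,11],[18,0],[19,16],[22,15],[36,3],[39,2],[41,0],[43,16],[44,10],[45,16],[49,0]]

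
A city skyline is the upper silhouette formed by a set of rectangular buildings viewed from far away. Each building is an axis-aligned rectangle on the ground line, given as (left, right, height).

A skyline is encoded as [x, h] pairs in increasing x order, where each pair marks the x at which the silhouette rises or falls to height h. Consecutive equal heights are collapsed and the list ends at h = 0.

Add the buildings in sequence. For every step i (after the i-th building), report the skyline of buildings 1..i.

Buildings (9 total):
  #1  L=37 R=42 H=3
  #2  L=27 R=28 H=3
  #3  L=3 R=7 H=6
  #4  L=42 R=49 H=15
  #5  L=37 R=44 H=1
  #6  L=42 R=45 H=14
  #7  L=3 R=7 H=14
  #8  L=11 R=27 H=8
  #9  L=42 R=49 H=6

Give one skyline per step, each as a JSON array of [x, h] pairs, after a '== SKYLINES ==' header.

== SKYLINES ==
[[37,3],[42,0]]
[[27,3],[28,0],[37,3],[42,0]]
[[3,6],[7,0],[27,3],[28,0],[37,3],[42,0]]
[[3,6],[7,0],[27,3],[28,0],[37,3],[42,15],[49,0]]
[[3,6],[7,0],[27,3],[28,0],[37,3],[42,15],[49,0]]
[[3,6],[7,0],[27,3],[28,0],[37,3],[42,15],[49,0]]
[[3,14],[7,0],[27,3],[28,0],[37,3],[42,15],[49,0]]
[[3,14],[7,0],[11,8],[27,3],[28,0],[37,3],[42,15],[49,0]]
[[3,14],[7,0],[11,8],[27,3],[28,0],[37,3],[42,15],[49,0]]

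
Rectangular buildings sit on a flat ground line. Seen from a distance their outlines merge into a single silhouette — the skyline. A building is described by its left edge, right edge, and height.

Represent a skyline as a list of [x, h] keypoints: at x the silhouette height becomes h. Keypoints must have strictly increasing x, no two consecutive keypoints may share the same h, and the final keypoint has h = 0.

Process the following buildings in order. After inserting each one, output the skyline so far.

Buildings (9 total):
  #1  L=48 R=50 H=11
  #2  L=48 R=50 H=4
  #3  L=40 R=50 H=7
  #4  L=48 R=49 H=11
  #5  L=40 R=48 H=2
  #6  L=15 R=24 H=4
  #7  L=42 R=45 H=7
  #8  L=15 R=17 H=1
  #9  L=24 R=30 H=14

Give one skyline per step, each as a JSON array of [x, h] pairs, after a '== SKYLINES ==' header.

== SKYLINES ==
[[48,11],[50,0]]
[[48,11],[50,0]]
[[40,7],[48,11],[50,0]]
[[40,7],[48,11],[50,0]]
[[40,7],[48,11],[50,0]]
[[15,4],[24,0],[40,7],[48,11],[50,0]]
[[15,4],[24,0],[40,7],[48,11],[50,0]]
[[15,4],[24,0],[40,7],[48,11],[50,0]]
[[15,4],[24,14],[30,0],[40,7],[48,11],[50,0]]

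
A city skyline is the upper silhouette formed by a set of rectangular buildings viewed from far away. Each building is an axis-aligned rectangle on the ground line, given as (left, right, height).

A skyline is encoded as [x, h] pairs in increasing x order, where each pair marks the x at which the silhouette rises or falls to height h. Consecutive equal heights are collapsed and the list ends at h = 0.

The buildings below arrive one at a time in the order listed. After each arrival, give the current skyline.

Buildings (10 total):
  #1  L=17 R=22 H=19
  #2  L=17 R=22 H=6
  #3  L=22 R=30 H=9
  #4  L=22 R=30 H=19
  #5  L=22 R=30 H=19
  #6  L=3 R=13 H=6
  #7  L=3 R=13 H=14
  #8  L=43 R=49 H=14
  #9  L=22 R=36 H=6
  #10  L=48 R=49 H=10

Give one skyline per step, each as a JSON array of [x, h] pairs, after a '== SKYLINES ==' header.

== SKYLINES ==
[[17,19],[22,0]]
[[17,19],[22,0]]
[[17,19],[22,9],[30,0]]
[[17,19],[30,0]]
[[17,19],[30,0]]
[[3,6],[13,0],[17,19],[30,0]]
[[3,14],[13,0],[17,19],[30,0]]
[[3,14],[13,0],[17,19],[30,0],[43,14],[49,0]]
[[3,14],[13,0],[17,19],[30,6],[36,0],[43,14],[49,0]]
[[3,14],[13,0],[17,19],[30,6],[36,0],[43,14],[49,0]]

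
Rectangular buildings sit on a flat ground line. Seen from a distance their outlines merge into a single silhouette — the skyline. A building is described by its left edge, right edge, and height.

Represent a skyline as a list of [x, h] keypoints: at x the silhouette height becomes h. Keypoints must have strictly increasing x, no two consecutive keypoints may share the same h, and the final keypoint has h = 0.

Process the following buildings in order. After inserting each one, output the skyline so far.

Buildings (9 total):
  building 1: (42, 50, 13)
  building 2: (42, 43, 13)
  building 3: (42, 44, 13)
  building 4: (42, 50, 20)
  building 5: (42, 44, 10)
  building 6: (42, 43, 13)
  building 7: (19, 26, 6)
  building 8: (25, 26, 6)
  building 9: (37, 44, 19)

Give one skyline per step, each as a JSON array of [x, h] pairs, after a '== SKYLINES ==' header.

== SKYLINES ==
[[42,13],[50,0]]
[[42,13],[50,0]]
[[42,13],[50,0]]
[[42,20],[50,0]]
[[42,20],[50,0]]
[[42,20],[50,0]]
[[19,6],[26,0],[42,20],[50,0]]
[[19,6],[26,0],[42,20],[50,0]]
[[19,6],[26,0],[37,19],[42,20],[50,0]]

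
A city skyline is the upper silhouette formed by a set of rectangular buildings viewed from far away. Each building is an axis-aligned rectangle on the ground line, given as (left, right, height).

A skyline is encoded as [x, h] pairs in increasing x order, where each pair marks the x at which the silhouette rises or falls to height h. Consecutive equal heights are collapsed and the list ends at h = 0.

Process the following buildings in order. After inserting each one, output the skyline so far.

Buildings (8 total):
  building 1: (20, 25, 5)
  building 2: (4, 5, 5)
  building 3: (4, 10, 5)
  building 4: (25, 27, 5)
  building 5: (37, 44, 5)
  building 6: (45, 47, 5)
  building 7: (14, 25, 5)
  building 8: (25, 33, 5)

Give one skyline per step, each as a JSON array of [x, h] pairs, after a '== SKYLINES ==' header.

== SKYLINES ==
[[20,5],[25,0]]
[[4,5],[5,0],[20,5],[25,0]]
[[4,5],[10,0],[20,5],[25,0]]
[[4,5],[10,0],[20,5],[27,0]]
[[4,5],[10,0],[20,5],[27,0],[37,5],[44,0]]
[[4,5],[10,0],[20,5],[27,0],[37,5],[44,0],[45,5],[47,0]]
[[4,5],[10,0],[14,5],[27,0],[37,5],[44,0],[45,5],[47,0]]
[[4,5],[10,0],[14,5],[33,0],[37,5],[44,0],[45,5],[47,0]]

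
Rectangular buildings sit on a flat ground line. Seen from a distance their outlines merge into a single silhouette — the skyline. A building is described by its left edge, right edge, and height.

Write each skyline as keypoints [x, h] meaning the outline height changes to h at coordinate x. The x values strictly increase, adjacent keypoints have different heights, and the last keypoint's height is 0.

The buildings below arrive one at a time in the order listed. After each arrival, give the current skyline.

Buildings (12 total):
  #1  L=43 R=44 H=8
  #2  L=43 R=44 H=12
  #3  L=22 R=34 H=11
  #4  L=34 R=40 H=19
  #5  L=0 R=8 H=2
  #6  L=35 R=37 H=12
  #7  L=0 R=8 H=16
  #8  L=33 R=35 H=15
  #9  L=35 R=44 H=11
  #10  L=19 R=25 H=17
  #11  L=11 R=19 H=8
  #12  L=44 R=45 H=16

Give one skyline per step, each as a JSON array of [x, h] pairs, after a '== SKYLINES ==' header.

== SKYLINES ==
[[43,8],[44,0]]
[[43,12],[44,0]]
[[22,11],[34,0],[43,12],[44,0]]
[[22,11],[34,19],[40,0],[43,12],[44,0]]
[[0,2],[8,0],[22,11],[34,19],[40,0],[43,12],[44,0]]
[[0,2],[8,0],[22,11],[34,19],[40,0],[43,12],[44,0]]
[[0,16],[8,0],[22,11],[34,19],[40,0],[43,12],[44,0]]
[[0,16],[8,0],[22,11],[33,15],[34,19],[40,0],[43,12],[44,0]]
[[0,16],[8,0],[22,11],[33,15],[34,19],[40,11],[43,12],[44,0]]
[[0,16],[8,0],[19,17],[25,11],[33,15],[34,19],[40,11],[43,12],[44,0]]
[[0,16],[8,0],[11,8],[19,17],[25,11],[33,15],[34,19],[40,11],[43,12],[44,0]]
[[0,16],[8,0],[11,8],[19,17],[25,11],[33,15],[34,19],[40,11],[43,12],[44,16],[45,0]]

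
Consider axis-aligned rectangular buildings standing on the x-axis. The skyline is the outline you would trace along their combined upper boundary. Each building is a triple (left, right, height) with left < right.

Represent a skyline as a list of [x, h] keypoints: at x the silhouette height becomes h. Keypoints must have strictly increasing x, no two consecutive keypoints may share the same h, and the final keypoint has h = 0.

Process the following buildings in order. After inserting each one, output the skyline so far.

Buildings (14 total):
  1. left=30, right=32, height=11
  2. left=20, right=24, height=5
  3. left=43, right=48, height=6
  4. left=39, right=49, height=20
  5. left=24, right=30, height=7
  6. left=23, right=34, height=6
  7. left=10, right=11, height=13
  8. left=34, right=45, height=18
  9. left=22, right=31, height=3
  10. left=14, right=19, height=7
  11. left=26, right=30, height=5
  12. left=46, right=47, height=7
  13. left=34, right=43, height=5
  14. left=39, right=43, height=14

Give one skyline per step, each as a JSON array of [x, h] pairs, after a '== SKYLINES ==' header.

== SKYLINES ==
[[30,11],[32,0]]
[[20,5],[24,0],[30,11],[32,0]]
[[20,5],[24,0],[30,11],[32,0],[43,6],[48,0]]
[[20,5],[24,0],[30,11],[32,0],[39,20],[49,0]]
[[20,5],[24,7],[30,11],[32,0],[39,20],[49,0]]
[[20,5],[23,6],[24,7],[30,11],[32,6],[34,0],[39,20],[49,0]]
[[10,13],[11,0],[20,5],[23,6],[24,7],[30,11],[32,6],[34,0],[39,20],[49,0]]
[[10,13],[11,0],[20,5],[23,6],[24,7],[30,11],[32,6],[34,18],[39,20],[49,0]]
[[10,13],[11,0],[20,5],[23,6],[24,7],[30,11],[32,6],[34,18],[39,20],[49,0]]
[[10,13],[11,0],[14,7],[19,0],[20,5],[23,6],[24,7],[30,11],[32,6],[34,18],[39,20],[49,0]]
[[10,13],[11,0],[14,7],[19,0],[20,5],[23,6],[24,7],[30,11],[32,6],[34,18],[39,20],[49,0]]
[[10,13],[11,0],[14,7],[19,0],[20,5],[23,6],[24,7],[30,11],[32,6],[34,18],[39,20],[49,0]]
[[10,13],[11,0],[14,7],[19,0],[20,5],[23,6],[24,7],[30,11],[32,6],[34,18],[39,20],[49,0]]
[[10,13],[11,0],[14,7],[19,0],[20,5],[23,6],[24,7],[30,11],[32,6],[34,18],[39,20],[49,0]]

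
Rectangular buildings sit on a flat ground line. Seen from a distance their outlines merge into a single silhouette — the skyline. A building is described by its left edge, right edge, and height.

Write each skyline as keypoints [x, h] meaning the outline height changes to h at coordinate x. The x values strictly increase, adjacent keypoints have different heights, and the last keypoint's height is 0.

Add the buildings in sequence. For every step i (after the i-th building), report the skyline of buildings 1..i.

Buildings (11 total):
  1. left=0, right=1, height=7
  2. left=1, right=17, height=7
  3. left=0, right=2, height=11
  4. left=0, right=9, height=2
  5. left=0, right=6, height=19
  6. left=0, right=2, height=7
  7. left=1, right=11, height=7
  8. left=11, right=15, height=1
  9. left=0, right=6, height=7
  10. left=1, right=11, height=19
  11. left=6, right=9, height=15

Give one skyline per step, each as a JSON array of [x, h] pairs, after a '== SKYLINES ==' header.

== SKYLINES ==
[[0,7],[1,0]]
[[0,7],[17,0]]
[[0,11],[2,7],[17,0]]
[[0,11],[2,7],[17,0]]
[[0,19],[6,7],[17,0]]
[[0,19],[6,7],[17,0]]
[[0,19],[6,7],[17,0]]
[[0,19],[6,7],[17,0]]
[[0,19],[6,7],[17,0]]
[[0,19],[11,7],[17,0]]
[[0,19],[11,7],[17,0]]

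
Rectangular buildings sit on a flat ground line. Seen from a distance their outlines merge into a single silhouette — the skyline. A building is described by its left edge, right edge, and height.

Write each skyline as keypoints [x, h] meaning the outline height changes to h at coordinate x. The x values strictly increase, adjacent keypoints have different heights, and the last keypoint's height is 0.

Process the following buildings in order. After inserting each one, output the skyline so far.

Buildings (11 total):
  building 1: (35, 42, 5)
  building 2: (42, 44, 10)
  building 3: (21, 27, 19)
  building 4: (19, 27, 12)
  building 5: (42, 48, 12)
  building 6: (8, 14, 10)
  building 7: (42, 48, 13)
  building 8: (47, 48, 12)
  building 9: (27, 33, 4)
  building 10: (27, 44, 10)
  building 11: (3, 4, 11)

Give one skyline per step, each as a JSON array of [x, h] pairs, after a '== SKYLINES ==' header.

== SKYLINES ==
[[35,5],[42,0]]
[[35,5],[42,10],[44,0]]
[[21,19],[27,0],[35,5],[42,10],[44,0]]
[[19,12],[21,19],[27,0],[35,5],[42,10],[44,0]]
[[19,12],[21,19],[27,0],[35,5],[42,12],[48,0]]
[[8,10],[14,0],[19,12],[21,19],[27,0],[35,5],[42,12],[48,0]]
[[8,10],[14,0],[19,12],[21,19],[27,0],[35,5],[42,13],[48,0]]
[[8,10],[14,0],[19,12],[21,19],[27,0],[35,5],[42,13],[48,0]]
[[8,10],[14,0],[19,12],[21,19],[27,4],[33,0],[35,5],[42,13],[48,0]]
[[8,10],[14,0],[19,12],[21,19],[27,10],[42,13],[48,0]]
[[3,11],[4,0],[8,10],[14,0],[19,12],[21,19],[27,10],[42,13],[48,0]]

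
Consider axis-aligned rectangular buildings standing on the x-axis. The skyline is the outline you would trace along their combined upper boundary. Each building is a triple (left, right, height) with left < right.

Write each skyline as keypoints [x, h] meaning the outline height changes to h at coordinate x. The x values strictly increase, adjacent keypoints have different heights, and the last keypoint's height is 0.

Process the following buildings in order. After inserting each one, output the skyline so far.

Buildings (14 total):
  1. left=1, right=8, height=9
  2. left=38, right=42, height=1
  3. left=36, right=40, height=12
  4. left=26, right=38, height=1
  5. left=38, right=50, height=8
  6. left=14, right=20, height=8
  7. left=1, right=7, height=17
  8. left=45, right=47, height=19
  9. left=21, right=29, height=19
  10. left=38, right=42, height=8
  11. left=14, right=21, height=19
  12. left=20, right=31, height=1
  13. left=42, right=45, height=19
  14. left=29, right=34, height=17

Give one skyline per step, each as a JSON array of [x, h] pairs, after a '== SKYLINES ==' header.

== SKYLINES ==
[[1,9],[8,0]]
[[1,9],[8,0],[38,1],[42,0]]
[[1,9],[8,0],[36,12],[40,1],[42,0]]
[[1,9],[8,0],[26,1],[36,12],[40,1],[42,0]]
[[1,9],[8,0],[26,1],[36,12],[40,8],[50,0]]
[[1,9],[8,0],[14,8],[20,0],[26,1],[36,12],[40,8],[50,0]]
[[1,17],[7,9],[8,0],[14,8],[20,0],[26,1],[36,12],[40,8],[50,0]]
[[1,17],[7,9],[8,0],[14,8],[20,0],[26,1],[36,12],[40,8],[45,19],[47,8],[50,0]]
[[1,17],[7,9],[8,0],[14,8],[20,0],[21,19],[29,1],[36,12],[40,8],[45,19],[47,8],[50,0]]
[[1,17],[7,9],[8,0],[14,8],[20,0],[21,19],[29,1],[36,12],[40,8],[45,19],[47,8],[50,0]]
[[1,17],[7,9],[8,0],[14,19],[29,1],[36,12],[40,8],[45,19],[47,8],[50,0]]
[[1,17],[7,9],[8,0],[14,19],[29,1],[36,12],[40,8],[45,19],[47,8],[50,0]]
[[1,17],[7,9],[8,0],[14,19],[29,1],[36,12],[40,8],[42,19],[47,8],[50,0]]
[[1,17],[7,9],[8,0],[14,19],[29,17],[34,1],[36,12],[40,8],[42,19],[47,8],[50,0]]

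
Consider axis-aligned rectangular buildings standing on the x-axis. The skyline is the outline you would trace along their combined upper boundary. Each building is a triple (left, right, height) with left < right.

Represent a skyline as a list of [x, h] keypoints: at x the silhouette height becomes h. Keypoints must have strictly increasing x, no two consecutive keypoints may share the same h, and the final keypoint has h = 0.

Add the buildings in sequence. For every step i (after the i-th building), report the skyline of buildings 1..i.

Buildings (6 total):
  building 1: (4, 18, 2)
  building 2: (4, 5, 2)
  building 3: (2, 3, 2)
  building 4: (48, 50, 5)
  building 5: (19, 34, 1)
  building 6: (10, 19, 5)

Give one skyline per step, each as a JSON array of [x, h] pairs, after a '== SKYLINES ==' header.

== SKYLINES ==
[[4,2],[18,0]]
[[4,2],[18,0]]
[[2,2],[3,0],[4,2],[18,0]]
[[2,2],[3,0],[4,2],[18,0],[48,5],[50,0]]
[[2,2],[3,0],[4,2],[18,0],[19,1],[34,0],[48,5],[50,0]]
[[2,2],[3,0],[4,2],[10,5],[19,1],[34,0],[48,5],[50,0]]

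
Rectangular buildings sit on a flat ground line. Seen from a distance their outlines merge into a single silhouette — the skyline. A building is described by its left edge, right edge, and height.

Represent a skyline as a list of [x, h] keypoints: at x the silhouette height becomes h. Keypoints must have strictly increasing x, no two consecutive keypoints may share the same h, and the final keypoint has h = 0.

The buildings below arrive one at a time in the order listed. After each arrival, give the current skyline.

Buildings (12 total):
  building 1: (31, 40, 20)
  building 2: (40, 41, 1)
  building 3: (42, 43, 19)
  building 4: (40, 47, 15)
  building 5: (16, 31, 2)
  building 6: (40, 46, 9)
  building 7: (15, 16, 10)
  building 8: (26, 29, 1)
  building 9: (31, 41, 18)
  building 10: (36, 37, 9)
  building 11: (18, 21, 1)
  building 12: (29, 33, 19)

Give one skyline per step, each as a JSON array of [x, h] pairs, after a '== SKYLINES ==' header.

== SKYLINES ==
[[31,20],[40,0]]
[[31,20],[40,1],[41,0]]
[[31,20],[40,1],[41,0],[42,19],[43,0]]
[[31,20],[40,15],[42,19],[43,15],[47,0]]
[[16,2],[31,20],[40,15],[42,19],[43,15],[47,0]]
[[16,2],[31,20],[40,15],[42,19],[43,15],[47,0]]
[[15,10],[16,2],[31,20],[40,15],[42,19],[43,15],[47,0]]
[[15,10],[16,2],[31,20],[40,15],[42,19],[43,15],[47,0]]
[[15,10],[16,2],[31,20],[40,18],[41,15],[42,19],[43,15],[47,0]]
[[15,10],[16,2],[31,20],[40,18],[41,15],[42,19],[43,15],[47,0]]
[[15,10],[16,2],[31,20],[40,18],[41,15],[42,19],[43,15],[47,0]]
[[15,10],[16,2],[29,19],[31,20],[40,18],[41,15],[42,19],[43,15],[47,0]]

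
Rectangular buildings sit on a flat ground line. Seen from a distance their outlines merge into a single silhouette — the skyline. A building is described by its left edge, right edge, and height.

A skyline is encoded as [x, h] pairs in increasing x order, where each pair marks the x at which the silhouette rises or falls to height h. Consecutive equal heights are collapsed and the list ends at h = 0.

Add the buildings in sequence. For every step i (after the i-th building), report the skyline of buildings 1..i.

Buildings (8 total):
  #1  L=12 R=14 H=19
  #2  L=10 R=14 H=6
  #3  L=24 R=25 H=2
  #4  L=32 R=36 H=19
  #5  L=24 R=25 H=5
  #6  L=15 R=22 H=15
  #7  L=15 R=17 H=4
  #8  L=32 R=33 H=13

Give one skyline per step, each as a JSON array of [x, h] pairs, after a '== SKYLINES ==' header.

== SKYLINES ==
[[12,19],[14,0]]
[[10,6],[12,19],[14,0]]
[[10,6],[12,19],[14,0],[24,2],[25,0]]
[[10,6],[12,19],[14,0],[24,2],[25,0],[32,19],[36,0]]
[[10,6],[12,19],[14,0],[24,5],[25,0],[32,19],[36,0]]
[[10,6],[12,19],[14,0],[15,15],[22,0],[24,5],[25,0],[32,19],[36,0]]
[[10,6],[12,19],[14,0],[15,15],[22,0],[24,5],[25,0],[32,19],[36,0]]
[[10,6],[12,19],[14,0],[15,15],[22,0],[24,5],[25,0],[32,19],[36,0]]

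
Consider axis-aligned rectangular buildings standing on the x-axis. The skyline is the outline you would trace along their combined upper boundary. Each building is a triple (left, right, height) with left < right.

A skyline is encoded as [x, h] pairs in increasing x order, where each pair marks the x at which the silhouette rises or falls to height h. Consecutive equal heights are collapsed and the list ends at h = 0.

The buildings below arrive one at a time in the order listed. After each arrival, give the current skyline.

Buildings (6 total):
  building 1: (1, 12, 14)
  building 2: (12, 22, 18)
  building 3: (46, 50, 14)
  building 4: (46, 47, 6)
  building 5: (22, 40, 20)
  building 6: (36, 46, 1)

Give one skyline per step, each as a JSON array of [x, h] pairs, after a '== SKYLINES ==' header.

== SKYLINES ==
[[1,14],[12,0]]
[[1,14],[12,18],[22,0]]
[[1,14],[12,18],[22,0],[46,14],[50,0]]
[[1,14],[12,18],[22,0],[46,14],[50,0]]
[[1,14],[12,18],[22,20],[40,0],[46,14],[50,0]]
[[1,14],[12,18],[22,20],[40,1],[46,14],[50,0]]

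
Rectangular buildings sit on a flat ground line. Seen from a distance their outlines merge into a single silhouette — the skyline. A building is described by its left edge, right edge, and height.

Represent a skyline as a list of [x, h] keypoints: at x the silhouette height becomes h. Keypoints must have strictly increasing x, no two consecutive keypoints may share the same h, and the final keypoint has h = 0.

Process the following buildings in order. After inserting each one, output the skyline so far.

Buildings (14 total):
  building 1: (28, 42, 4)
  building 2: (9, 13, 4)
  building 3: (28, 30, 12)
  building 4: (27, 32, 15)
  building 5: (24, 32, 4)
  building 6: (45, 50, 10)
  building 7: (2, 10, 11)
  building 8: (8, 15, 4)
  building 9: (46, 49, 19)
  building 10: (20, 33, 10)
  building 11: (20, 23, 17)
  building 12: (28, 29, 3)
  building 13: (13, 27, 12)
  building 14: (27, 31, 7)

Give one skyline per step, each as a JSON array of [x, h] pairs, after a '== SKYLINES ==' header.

== SKYLINES ==
[[28,4],[42,0]]
[[9,4],[13,0],[28,4],[42,0]]
[[9,4],[13,0],[28,12],[30,4],[42,0]]
[[9,4],[13,0],[27,15],[32,4],[42,0]]
[[9,4],[13,0],[24,4],[27,15],[32,4],[42,0]]
[[9,4],[13,0],[24,4],[27,15],[32,4],[42,0],[45,10],[50,0]]
[[2,11],[10,4],[13,0],[24,4],[27,15],[32,4],[42,0],[45,10],[50,0]]
[[2,11],[10,4],[15,0],[24,4],[27,15],[32,4],[42,0],[45,10],[50,0]]
[[2,11],[10,4],[15,0],[24,4],[27,15],[32,4],[42,0],[45,10],[46,19],[49,10],[50,0]]
[[2,11],[10,4],[15,0],[20,10],[27,15],[32,10],[33,4],[42,0],[45,10],[46,19],[49,10],[50,0]]
[[2,11],[10,4],[15,0],[20,17],[23,10],[27,15],[32,10],[33,4],[42,0],[45,10],[46,19],[49,10],[50,0]]
[[2,11],[10,4],[15,0],[20,17],[23,10],[27,15],[32,10],[33,4],[42,0],[45,10],[46,19],[49,10],[50,0]]
[[2,11],[10,4],[13,12],[20,17],[23,12],[27,15],[32,10],[33,4],[42,0],[45,10],[46,19],[49,10],[50,0]]
[[2,11],[10,4],[13,12],[20,17],[23,12],[27,15],[32,10],[33,4],[42,0],[45,10],[46,19],[49,10],[50,0]]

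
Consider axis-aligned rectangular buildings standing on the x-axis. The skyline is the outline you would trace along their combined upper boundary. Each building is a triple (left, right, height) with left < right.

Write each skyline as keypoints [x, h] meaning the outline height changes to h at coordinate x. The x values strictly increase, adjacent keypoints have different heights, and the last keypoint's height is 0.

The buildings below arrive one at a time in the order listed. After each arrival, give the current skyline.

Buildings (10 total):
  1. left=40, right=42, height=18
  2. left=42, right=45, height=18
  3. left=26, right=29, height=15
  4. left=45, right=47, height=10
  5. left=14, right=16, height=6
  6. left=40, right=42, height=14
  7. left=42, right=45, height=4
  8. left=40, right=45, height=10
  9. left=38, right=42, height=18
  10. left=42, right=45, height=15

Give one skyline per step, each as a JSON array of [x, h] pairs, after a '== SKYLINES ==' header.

== SKYLINES ==
[[40,18],[42,0]]
[[40,18],[45,0]]
[[26,15],[29,0],[40,18],[45,0]]
[[26,15],[29,0],[40,18],[45,10],[47,0]]
[[14,6],[16,0],[26,15],[29,0],[40,18],[45,10],[47,0]]
[[14,6],[16,0],[26,15],[29,0],[40,18],[45,10],[47,0]]
[[14,6],[16,0],[26,15],[29,0],[40,18],[45,10],[47,0]]
[[14,6],[16,0],[26,15],[29,0],[40,18],[45,10],[47,0]]
[[14,6],[16,0],[26,15],[29,0],[38,18],[45,10],[47,0]]
[[14,6],[16,0],[26,15],[29,0],[38,18],[45,10],[47,0]]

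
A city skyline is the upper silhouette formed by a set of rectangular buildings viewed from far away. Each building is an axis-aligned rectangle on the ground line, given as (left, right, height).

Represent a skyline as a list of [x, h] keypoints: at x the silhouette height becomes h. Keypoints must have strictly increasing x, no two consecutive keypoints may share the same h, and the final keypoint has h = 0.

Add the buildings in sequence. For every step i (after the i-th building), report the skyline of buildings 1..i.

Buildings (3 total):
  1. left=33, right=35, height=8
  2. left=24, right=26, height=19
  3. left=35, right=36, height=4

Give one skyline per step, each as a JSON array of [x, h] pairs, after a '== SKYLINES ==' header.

== SKYLINES ==
[[33,8],[35,0]]
[[24,19],[26,0],[33,8],[35,0]]
[[24,19],[26,0],[33,8],[35,4],[36,0]]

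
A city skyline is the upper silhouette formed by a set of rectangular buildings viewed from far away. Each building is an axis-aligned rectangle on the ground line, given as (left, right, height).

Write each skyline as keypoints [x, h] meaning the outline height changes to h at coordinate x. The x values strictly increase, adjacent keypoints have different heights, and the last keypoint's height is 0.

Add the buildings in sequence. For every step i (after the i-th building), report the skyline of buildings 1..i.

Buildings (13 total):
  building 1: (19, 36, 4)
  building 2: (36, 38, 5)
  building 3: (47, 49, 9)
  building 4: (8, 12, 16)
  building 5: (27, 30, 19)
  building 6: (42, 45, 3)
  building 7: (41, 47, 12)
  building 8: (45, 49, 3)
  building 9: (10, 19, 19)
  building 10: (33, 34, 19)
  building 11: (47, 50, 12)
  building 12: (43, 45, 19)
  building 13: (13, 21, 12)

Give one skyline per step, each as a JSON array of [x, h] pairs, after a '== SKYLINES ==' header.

== SKYLINES ==
[[19,4],[36,0]]
[[19,4],[36,5],[38,0]]
[[19,4],[36,5],[38,0],[47,9],[49,0]]
[[8,16],[12,0],[19,4],[36,5],[38,0],[47,9],[49,0]]
[[8,16],[12,0],[19,4],[27,19],[30,4],[36,5],[38,0],[47,9],[49,0]]
[[8,16],[12,0],[19,4],[27,19],[30,4],[36,5],[38,0],[42,3],[45,0],[47,9],[49,0]]
[[8,16],[12,0],[19,4],[27,19],[30,4],[36,5],[38,0],[41,12],[47,9],[49,0]]
[[8,16],[12,0],[19,4],[27,19],[30,4],[36,5],[38,0],[41,12],[47,9],[49,0]]
[[8,16],[10,19],[19,4],[27,19],[30,4],[36,5],[38,0],[41,12],[47,9],[49,0]]
[[8,16],[10,19],[19,4],[27,19],[30,4],[33,19],[34,4],[36,5],[38,0],[41,12],[47,9],[49,0]]
[[8,16],[10,19],[19,4],[27,19],[30,4],[33,19],[34,4],[36,5],[38,0],[41,12],[50,0]]
[[8,16],[10,19],[19,4],[27,19],[30,4],[33,19],[34,4],[36,5],[38,0],[41,12],[43,19],[45,12],[50,0]]
[[8,16],[10,19],[19,12],[21,4],[27,19],[30,4],[33,19],[34,4],[36,5],[38,0],[41,12],[43,19],[45,12],[50,0]]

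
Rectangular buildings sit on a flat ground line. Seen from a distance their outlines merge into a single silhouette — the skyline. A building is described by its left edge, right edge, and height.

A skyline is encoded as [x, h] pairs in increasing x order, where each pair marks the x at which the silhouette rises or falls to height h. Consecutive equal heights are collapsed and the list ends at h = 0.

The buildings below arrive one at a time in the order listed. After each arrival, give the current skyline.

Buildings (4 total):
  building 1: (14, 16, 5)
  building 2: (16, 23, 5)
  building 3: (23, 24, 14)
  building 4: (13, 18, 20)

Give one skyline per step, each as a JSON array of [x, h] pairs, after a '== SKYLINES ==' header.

== SKYLINES ==
[[14,5],[16,0]]
[[14,5],[23,0]]
[[14,5],[23,14],[24,0]]
[[13,20],[18,5],[23,14],[24,0]]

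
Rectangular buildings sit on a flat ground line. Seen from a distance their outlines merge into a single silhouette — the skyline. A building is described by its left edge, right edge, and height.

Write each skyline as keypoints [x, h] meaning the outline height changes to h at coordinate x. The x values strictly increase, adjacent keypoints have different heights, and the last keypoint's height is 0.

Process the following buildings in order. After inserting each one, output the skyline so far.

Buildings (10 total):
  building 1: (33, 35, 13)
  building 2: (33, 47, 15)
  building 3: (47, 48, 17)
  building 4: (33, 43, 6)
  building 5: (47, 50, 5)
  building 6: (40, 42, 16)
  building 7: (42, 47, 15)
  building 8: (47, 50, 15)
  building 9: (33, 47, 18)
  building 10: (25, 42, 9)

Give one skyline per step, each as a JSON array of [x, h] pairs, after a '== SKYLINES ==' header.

== SKYLINES ==
[[33,13],[35,0]]
[[33,15],[47,0]]
[[33,15],[47,17],[48,0]]
[[33,15],[47,17],[48,0]]
[[33,15],[47,17],[48,5],[50,0]]
[[33,15],[40,16],[42,15],[47,17],[48,5],[50,0]]
[[33,15],[40,16],[42,15],[47,17],[48,5],[50,0]]
[[33,15],[40,16],[42,15],[47,17],[48,15],[50,0]]
[[33,18],[47,17],[48,15],[50,0]]
[[25,9],[33,18],[47,17],[48,15],[50,0]]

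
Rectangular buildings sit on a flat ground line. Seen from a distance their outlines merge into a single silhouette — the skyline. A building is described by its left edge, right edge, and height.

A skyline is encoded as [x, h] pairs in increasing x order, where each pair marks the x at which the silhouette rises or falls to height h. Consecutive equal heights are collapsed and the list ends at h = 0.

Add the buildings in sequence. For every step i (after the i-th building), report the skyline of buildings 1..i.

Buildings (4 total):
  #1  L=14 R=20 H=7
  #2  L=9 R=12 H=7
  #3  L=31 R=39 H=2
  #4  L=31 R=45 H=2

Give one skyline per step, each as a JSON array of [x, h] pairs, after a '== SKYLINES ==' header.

== SKYLINES ==
[[14,7],[20,0]]
[[9,7],[12,0],[14,7],[20,0]]
[[9,7],[12,0],[14,7],[20,0],[31,2],[39,0]]
[[9,7],[12,0],[14,7],[20,0],[31,2],[45,0]]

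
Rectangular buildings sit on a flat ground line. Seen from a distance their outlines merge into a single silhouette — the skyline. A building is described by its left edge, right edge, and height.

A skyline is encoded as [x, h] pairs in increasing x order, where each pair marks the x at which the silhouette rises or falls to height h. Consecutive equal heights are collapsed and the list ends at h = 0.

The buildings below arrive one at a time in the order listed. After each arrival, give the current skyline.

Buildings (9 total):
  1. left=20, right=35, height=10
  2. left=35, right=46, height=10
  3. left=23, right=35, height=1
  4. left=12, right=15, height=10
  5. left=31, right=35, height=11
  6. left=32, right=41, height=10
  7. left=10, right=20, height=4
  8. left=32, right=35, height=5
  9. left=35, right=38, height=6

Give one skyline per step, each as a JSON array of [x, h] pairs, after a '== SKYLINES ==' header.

== SKYLINES ==
[[20,10],[35,0]]
[[20,10],[46,0]]
[[20,10],[46,0]]
[[12,10],[15,0],[20,10],[46,0]]
[[12,10],[15,0],[20,10],[31,11],[35,10],[46,0]]
[[12,10],[15,0],[20,10],[31,11],[35,10],[46,0]]
[[10,4],[12,10],[15,4],[20,10],[31,11],[35,10],[46,0]]
[[10,4],[12,10],[15,4],[20,10],[31,11],[35,10],[46,0]]
[[10,4],[12,10],[15,4],[20,10],[31,11],[35,10],[46,0]]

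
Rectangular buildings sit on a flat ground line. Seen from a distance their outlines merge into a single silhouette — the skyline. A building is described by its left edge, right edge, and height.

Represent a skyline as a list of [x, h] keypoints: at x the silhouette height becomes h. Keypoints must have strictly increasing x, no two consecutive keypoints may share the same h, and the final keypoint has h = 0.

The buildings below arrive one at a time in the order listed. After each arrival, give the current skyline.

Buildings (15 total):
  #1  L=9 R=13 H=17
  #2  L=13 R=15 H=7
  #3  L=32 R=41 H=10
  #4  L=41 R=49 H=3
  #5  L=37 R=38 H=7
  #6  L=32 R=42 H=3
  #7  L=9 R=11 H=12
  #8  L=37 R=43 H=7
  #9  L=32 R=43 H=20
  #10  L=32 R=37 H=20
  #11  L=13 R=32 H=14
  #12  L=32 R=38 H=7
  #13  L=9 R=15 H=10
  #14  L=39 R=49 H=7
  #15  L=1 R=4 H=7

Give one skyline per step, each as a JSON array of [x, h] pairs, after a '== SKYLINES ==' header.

== SKYLINES ==
[[9,17],[13,0]]
[[9,17],[13,7],[15,0]]
[[9,17],[13,7],[15,0],[32,10],[41,0]]
[[9,17],[13,7],[15,0],[32,10],[41,3],[49,0]]
[[9,17],[13,7],[15,0],[32,10],[41,3],[49,0]]
[[9,17],[13,7],[15,0],[32,10],[41,3],[49,0]]
[[9,17],[13,7],[15,0],[32,10],[41,3],[49,0]]
[[9,17],[13,7],[15,0],[32,10],[41,7],[43,3],[49,0]]
[[9,17],[13,7],[15,0],[32,20],[43,3],[49,0]]
[[9,17],[13,7],[15,0],[32,20],[43,3],[49,0]]
[[9,17],[13,14],[32,20],[43,3],[49,0]]
[[9,17],[13,14],[32,20],[43,3],[49,0]]
[[9,17],[13,14],[32,20],[43,3],[49,0]]
[[9,17],[13,14],[32,20],[43,7],[49,0]]
[[1,7],[4,0],[9,17],[13,14],[32,20],[43,7],[49,0]]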